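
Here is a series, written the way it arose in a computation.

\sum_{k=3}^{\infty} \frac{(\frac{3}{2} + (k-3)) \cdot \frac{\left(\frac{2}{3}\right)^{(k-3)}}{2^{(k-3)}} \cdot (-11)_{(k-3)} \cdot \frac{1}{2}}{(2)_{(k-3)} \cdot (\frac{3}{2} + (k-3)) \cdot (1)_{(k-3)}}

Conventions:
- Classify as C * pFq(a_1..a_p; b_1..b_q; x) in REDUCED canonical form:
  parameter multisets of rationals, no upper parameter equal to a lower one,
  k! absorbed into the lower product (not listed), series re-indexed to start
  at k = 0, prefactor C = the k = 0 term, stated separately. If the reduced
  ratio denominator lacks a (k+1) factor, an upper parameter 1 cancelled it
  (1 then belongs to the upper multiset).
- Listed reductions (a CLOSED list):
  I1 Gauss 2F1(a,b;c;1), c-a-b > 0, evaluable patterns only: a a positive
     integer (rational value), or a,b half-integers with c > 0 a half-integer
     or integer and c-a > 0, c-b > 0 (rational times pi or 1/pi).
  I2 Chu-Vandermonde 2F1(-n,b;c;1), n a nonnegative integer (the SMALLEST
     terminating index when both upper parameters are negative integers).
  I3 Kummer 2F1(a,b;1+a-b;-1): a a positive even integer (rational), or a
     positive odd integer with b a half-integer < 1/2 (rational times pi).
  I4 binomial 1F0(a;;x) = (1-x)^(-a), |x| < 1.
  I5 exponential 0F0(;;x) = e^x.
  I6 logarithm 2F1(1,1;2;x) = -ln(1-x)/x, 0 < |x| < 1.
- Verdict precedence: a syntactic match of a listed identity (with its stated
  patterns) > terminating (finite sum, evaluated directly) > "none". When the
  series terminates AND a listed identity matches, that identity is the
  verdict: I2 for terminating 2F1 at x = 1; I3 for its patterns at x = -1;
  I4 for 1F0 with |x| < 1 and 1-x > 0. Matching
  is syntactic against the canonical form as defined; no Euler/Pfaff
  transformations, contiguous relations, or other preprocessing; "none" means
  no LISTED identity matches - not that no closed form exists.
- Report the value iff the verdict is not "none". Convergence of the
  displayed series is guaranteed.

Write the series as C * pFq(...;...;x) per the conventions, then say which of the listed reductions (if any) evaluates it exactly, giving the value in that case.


The series (x = \frac{1}{3}) is 1F1: upper {-11}, lower {2}, prefactor \frac{1}{2}. Verdict: terminating. With -11 upstairs the series is a 12-term polynomial sum; evaluated term by term. Its exact value is -\frac{645097876949}{33941478574080}.

Key step: with t_0 = \frac{1}{2}, striking the common factor k + 3/2 reduces the term (prefactor 1/2).
Step ratio: r(k) = \frac{1}{3} * (k-11) / [(k+2) (k+1)] - rational in k. x = \frac{1}{3}; t_0 = \frac{1}{2}; negate the roots.


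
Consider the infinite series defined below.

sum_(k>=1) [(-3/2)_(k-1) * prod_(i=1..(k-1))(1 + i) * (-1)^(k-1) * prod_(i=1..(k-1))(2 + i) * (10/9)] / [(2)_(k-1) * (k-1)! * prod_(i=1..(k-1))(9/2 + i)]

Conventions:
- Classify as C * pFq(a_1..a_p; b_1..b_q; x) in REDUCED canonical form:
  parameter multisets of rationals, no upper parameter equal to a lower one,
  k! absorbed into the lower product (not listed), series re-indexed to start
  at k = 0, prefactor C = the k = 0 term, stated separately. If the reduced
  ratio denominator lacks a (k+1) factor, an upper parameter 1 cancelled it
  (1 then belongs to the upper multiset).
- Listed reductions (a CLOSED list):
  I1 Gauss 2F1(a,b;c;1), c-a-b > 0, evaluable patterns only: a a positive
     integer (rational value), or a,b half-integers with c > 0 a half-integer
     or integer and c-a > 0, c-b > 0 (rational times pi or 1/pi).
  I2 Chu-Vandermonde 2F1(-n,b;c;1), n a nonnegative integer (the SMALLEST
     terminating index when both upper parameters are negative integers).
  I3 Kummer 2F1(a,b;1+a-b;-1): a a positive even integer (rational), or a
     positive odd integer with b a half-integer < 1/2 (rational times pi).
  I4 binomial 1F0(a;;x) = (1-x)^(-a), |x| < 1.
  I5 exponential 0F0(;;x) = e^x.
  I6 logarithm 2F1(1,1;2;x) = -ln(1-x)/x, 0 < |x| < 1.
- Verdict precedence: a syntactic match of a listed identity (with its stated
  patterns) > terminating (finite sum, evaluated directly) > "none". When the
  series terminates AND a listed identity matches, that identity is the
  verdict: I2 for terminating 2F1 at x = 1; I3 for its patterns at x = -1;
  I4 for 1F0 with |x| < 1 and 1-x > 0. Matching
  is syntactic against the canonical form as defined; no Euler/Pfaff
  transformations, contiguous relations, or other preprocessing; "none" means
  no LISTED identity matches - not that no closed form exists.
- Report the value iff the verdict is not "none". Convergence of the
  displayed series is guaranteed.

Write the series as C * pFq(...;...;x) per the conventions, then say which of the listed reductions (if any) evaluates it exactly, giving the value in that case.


At argument -1: a 2F1 with upper {-3/2, 3}, lower {11/2}, scaled by C = 10/9. Verdict (x = -1): Kummer's theorem (I3) applies (x = -1; c = 11/2 equals 1+a-b for upper {-3/2, 3}: listed pattern). Its exact value is (175/256) * pi.

Structural cue: x = (-1) and the lower running product (C = 10/9, x = -1) is a rising factorial.
Adjacent-term ratio: r(k) = (-1) * (k-3/2) (k+3) / [(k+11/2) (k+1)] - rational; roots negated = parameters, x = (-1), C = 10/9.


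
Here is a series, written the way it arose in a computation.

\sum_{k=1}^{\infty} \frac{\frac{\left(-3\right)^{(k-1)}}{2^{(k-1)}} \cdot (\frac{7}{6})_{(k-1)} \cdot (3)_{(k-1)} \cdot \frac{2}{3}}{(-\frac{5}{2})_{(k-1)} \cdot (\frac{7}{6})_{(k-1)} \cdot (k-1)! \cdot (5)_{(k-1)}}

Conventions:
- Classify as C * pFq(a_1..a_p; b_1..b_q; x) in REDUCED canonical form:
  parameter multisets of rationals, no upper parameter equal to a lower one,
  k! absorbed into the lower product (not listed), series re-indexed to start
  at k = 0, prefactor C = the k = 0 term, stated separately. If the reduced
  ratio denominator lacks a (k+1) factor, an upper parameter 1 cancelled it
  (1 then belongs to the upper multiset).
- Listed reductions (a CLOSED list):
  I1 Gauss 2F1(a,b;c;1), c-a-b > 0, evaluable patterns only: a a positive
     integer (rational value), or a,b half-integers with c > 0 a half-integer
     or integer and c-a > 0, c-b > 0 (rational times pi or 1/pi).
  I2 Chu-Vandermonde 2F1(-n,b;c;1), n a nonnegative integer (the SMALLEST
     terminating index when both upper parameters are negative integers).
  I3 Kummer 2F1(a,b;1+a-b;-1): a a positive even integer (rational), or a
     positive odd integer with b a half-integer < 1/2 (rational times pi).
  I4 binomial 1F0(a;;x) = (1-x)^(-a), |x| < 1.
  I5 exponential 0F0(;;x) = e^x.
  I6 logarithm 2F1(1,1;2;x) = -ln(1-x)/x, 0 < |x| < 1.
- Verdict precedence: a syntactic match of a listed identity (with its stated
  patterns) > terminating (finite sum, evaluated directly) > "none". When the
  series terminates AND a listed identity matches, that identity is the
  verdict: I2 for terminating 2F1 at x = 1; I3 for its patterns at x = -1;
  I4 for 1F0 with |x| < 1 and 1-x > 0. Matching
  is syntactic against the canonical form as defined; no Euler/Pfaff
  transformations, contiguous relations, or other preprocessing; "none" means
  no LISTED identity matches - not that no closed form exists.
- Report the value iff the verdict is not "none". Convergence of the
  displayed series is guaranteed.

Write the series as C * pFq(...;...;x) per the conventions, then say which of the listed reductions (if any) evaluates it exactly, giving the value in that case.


Canonical form: C = \frac{2}{3} times 1F2 with upper {3}, lower {-\frac{5}{2}, 5}, x = -\frac{3}{2}. Verdict: none. No listed pattern accepts 1F2(3; -\frac{5}{2}, 5; -\frac{3}{2}).

Structural cue: t_0 being \frac{2}{3}, the parameter 7/6 appears in both the upper and lower lists and cancels.
Step ratio: r(k) = -\frac{3}{2} * (k+3) / [(k-\frac{5}{2}) (k+5) (k+1)] - poly over poly, x = -\frac{3}{2} from leading terms; C = \frac{2}{3} at k = 0.


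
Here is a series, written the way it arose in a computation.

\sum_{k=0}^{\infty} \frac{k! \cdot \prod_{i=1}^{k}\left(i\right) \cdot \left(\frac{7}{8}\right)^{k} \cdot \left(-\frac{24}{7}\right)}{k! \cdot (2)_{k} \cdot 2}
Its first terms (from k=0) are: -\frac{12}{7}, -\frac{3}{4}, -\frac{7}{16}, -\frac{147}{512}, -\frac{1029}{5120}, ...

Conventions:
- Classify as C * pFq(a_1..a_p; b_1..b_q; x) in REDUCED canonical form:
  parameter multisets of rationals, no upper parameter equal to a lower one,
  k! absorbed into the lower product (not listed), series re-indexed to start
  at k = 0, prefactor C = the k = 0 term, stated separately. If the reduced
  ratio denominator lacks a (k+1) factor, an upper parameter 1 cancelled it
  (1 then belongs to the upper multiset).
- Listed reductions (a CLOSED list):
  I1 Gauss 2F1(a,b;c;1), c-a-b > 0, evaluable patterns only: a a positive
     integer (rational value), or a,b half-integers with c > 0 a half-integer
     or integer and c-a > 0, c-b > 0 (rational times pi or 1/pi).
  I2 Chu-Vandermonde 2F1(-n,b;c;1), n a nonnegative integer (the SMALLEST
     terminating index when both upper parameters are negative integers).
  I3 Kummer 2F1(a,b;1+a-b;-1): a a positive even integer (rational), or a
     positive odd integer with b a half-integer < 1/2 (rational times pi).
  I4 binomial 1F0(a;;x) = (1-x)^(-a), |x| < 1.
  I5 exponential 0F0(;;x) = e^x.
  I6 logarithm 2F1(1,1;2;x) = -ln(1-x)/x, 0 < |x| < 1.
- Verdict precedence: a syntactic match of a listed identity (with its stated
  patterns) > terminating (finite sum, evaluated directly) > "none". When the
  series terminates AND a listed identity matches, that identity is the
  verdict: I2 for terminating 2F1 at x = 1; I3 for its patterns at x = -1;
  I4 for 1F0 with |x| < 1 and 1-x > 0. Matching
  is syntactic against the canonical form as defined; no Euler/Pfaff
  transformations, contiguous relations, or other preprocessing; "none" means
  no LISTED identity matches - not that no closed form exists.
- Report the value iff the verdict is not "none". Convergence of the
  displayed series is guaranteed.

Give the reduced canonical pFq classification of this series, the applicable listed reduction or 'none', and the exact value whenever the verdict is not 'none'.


The series (x = \frac{7}{8}) is 2F1: upper {1, 1}, lower {2}, prefactor -\frac{12}{7}. Verdict: the logarithmic series (I6) matches (the logarithm: parameters (1,1;2), x = \frac{7}{8}). Hence: \frac{96}{49} \cdot \ln\left(\frac{1}{8}\right).

Structural cue: t_0 = -\frac{12}{7} here, and the constant factors (C = -12/7) combine into one prefactor.
Ratio: r(k) = \frac{7}{8} * (k+1) (k+1) / [(k+2) (k+1)] - rational; roots negated = parameters, x = \frac{7}{8}, C = -\frac{12}{7}.


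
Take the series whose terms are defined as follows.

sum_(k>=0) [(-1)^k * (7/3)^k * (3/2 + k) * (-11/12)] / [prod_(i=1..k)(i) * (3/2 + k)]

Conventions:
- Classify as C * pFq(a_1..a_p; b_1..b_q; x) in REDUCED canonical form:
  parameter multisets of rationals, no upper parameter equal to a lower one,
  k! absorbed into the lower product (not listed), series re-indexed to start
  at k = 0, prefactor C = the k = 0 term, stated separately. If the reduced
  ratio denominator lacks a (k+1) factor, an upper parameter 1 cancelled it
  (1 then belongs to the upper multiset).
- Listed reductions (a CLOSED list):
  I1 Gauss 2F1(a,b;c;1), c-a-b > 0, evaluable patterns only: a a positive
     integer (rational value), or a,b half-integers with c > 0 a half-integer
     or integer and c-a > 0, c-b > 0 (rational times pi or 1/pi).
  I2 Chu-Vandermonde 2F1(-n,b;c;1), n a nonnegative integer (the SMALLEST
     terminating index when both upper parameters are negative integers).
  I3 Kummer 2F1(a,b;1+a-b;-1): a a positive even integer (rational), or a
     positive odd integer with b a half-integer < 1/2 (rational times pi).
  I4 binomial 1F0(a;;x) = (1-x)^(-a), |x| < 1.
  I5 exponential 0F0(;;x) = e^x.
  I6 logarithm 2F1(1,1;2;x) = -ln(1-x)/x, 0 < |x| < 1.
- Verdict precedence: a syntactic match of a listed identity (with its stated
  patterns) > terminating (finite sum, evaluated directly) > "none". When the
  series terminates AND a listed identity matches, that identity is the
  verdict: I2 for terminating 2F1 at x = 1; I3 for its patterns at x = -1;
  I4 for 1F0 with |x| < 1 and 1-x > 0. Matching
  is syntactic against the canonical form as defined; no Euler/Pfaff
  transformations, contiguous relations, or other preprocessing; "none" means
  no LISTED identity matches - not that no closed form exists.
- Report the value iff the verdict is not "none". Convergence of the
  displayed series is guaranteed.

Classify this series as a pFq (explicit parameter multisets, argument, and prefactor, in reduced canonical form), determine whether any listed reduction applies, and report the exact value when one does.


x = -7/3 here; the reduced form reads 0F0, upper {-}, lower {-}, C = -11/12. Verdict (x = -7/3): the exponential series (I5) applies (the 0F0 exponential series at x = -7/3). Value: (-11/12) * e^(-7/3).

Key step: from the first term -11/12: the product of the first k integers (prefactor -11/12) is k!.
Consecutive-term ratio: r(k) = (-7/3) * 1 / [(k+1)] - rational; roots negated = parameters, x = (-7/3), C = -11/12.


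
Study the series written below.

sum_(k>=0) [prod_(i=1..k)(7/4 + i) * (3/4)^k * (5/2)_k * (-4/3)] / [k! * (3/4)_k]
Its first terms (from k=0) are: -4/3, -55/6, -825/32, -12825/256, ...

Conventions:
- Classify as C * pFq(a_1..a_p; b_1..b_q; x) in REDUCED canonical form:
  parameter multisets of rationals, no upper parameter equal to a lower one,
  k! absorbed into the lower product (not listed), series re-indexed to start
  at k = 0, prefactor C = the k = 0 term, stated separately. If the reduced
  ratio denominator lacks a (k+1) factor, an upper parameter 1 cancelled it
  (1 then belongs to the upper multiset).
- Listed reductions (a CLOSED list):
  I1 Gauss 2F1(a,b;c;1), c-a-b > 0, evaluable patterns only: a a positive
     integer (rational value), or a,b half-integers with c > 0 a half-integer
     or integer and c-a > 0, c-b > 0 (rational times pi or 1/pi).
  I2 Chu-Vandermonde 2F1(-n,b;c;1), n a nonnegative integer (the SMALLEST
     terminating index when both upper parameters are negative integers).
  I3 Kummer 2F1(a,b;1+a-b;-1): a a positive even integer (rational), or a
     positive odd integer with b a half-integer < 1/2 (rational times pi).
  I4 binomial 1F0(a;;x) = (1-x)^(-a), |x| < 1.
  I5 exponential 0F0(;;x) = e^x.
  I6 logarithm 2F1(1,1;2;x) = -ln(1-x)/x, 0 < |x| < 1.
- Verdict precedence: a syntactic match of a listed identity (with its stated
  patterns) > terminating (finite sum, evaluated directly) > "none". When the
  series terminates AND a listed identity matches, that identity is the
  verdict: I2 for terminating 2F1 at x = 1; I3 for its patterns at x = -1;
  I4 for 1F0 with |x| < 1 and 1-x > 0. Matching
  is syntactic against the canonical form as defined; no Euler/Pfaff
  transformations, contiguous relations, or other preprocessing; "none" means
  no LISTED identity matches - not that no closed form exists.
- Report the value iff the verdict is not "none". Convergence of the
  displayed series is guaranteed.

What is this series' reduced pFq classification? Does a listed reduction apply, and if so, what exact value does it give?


x = 3/4 here; the reduced form reads 2F1, upper {5/2, 11/4}, lower {3/4}, C = -4/3. Verdict: none - at argument 3/4 the multisets {5/2, 11/4} ; {3/4} match no listed identity.

Key step: from the first term -4/3: the running product (C = -4/3, x = 3/4) telescopes to a rising factorial.
Adjacent-term ratio: r(k) = (3/4) * (k+5/2) (k+11/4) / [(k+3/4) (k+1)] - poly over poly, x = (3/4) from leading terms; C = -4/3 at k = 0.


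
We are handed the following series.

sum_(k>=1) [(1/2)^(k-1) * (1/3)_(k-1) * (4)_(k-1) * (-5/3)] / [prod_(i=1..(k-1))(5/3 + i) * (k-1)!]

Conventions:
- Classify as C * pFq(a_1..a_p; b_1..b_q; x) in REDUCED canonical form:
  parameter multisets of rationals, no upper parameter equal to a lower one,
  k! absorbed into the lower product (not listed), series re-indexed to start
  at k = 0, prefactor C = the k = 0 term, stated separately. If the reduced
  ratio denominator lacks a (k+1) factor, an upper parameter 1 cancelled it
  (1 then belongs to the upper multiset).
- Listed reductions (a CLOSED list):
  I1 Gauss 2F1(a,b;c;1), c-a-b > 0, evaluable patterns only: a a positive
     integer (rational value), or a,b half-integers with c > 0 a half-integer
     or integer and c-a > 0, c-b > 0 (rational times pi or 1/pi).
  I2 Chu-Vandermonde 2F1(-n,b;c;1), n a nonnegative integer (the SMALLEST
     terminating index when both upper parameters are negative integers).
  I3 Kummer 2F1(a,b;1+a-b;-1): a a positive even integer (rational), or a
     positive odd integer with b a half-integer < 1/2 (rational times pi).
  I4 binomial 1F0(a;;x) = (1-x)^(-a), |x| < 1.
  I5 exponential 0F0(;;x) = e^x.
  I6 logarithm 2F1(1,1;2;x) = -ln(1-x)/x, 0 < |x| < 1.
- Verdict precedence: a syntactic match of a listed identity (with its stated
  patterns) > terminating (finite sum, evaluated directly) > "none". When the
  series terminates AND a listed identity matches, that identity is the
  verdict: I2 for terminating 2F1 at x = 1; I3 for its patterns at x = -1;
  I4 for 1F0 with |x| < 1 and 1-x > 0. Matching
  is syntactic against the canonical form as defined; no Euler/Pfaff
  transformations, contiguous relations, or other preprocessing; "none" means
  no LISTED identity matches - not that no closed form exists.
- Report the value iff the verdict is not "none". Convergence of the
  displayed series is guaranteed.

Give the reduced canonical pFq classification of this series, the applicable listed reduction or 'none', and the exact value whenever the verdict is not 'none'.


The series (x = 1/2) is 2F1: upper {1/3, 4}, lower {8/3}, prefactor -5/3. Verdict: none - at argument 1/2 the multisets {1/3, 4} ; {8/3} match no listed identity.

The tell: with t_0 = -5/3, the lower running product (C = -5/3) is a rising factorial.
Consecutive-term ratio: r(k) = (1/2) * (k+1/3) (k+4) / [(k+8/3) (k+1)] - rational in k, leading ratio (1/2); with t_0 = -5/3, classification follows.


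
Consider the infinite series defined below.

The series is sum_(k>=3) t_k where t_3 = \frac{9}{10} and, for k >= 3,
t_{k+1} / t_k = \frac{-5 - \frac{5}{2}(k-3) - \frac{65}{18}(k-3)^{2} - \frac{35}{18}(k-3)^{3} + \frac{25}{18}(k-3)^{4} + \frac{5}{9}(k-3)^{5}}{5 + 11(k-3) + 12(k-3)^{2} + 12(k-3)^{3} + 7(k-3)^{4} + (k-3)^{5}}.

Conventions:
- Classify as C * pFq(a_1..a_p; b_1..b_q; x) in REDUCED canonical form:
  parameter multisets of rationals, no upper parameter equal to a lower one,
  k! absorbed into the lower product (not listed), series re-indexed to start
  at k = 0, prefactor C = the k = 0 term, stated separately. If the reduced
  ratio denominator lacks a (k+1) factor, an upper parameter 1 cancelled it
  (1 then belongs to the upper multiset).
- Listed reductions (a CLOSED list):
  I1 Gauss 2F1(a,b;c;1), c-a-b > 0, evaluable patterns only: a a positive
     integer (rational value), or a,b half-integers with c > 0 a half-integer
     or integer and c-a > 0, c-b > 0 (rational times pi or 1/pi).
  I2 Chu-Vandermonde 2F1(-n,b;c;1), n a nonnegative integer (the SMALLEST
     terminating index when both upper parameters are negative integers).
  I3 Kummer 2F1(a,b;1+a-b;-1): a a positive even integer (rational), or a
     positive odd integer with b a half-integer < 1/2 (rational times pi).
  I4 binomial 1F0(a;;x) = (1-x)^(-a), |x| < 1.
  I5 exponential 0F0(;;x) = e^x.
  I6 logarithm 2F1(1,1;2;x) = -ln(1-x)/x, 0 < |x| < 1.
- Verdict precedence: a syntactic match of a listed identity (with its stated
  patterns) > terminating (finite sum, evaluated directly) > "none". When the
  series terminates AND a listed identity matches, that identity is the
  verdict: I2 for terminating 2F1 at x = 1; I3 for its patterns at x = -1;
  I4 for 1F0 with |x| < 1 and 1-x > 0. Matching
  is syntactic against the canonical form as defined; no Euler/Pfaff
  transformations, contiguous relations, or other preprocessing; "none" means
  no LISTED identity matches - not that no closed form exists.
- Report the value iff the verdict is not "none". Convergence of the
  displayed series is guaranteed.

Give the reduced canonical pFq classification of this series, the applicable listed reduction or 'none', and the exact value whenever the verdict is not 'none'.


Key observation: t_0 being \frac{9}{10}, cancel k^2 + 1 from the displayed ratio first; then C = 9/10, x = 5/9.
Term ratio: r(k) = \frac{5}{9} * (k-2) (k+\frac{3}{2}) (k+3) / [(k+1) (k+5) (k+1)] - rational; roots negated = parameters, x = \frac{5}{9}, C = \frac{9}{10}.

Prefactor \frac{9}{10}, argument \frac{5}{9}: 3F2 with upper {-2, \frac{3}{2}, 3} over lower {1, 5}. Verdict: terminating. (-2)_k vanishes past k = 2, leaving a 3-term sum, computed directly. Sum: \frac{5}{24}.


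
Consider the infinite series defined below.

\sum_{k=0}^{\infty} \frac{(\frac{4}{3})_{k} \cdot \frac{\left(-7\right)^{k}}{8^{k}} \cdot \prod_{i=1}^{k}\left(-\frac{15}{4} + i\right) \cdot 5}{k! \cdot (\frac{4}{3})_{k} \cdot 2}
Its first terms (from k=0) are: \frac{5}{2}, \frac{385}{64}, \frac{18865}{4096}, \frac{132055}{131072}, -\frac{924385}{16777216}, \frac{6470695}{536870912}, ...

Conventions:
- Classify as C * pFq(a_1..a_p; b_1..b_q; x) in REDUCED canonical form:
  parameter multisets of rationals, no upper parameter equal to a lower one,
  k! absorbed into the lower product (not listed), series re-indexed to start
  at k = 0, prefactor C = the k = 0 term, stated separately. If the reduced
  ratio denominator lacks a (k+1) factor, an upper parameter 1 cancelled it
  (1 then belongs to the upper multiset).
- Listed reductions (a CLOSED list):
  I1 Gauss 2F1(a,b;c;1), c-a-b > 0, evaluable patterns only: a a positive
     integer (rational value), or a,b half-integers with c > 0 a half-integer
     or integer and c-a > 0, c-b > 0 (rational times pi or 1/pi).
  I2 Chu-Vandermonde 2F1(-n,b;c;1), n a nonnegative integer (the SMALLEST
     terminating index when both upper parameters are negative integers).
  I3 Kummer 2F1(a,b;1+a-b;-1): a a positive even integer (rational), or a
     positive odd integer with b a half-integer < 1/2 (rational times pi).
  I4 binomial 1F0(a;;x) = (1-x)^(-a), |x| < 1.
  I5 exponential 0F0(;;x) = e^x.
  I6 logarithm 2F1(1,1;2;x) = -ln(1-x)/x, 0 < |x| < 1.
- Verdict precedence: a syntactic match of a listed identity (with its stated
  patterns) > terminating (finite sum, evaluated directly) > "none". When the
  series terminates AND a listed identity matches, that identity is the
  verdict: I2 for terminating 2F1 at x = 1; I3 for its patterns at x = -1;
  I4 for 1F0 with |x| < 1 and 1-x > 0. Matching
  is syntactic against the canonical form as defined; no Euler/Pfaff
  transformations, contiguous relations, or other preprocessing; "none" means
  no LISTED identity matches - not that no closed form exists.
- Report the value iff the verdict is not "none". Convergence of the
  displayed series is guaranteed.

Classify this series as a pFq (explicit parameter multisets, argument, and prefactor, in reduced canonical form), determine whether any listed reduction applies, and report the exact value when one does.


Key step: with t_0 = \frac{5}{2}, the two geometric factors (C = 5/2) combine into one argument.
Ratio: r(k) = -\frac{7}{8} * (k-\frac{11}{4}) / [(k+1)] - rational; roots negated = parameters, x = -\frac{7}{8}, C = \frac{5}{2}.

Classification (C = \frac{5}{2}): 1F0 with upper {-\frac{11}{4}}, lower {-}, argument x = -\frac{7}{8}. Verdict: binomial (I4) applies (the 1F0 binomial series: exponent 11/4, x = -\frac{7}{8}). Value: \frac{5}{2} \cdot \left(\frac{15}{8}\right)^{\frac{11}{4}}.


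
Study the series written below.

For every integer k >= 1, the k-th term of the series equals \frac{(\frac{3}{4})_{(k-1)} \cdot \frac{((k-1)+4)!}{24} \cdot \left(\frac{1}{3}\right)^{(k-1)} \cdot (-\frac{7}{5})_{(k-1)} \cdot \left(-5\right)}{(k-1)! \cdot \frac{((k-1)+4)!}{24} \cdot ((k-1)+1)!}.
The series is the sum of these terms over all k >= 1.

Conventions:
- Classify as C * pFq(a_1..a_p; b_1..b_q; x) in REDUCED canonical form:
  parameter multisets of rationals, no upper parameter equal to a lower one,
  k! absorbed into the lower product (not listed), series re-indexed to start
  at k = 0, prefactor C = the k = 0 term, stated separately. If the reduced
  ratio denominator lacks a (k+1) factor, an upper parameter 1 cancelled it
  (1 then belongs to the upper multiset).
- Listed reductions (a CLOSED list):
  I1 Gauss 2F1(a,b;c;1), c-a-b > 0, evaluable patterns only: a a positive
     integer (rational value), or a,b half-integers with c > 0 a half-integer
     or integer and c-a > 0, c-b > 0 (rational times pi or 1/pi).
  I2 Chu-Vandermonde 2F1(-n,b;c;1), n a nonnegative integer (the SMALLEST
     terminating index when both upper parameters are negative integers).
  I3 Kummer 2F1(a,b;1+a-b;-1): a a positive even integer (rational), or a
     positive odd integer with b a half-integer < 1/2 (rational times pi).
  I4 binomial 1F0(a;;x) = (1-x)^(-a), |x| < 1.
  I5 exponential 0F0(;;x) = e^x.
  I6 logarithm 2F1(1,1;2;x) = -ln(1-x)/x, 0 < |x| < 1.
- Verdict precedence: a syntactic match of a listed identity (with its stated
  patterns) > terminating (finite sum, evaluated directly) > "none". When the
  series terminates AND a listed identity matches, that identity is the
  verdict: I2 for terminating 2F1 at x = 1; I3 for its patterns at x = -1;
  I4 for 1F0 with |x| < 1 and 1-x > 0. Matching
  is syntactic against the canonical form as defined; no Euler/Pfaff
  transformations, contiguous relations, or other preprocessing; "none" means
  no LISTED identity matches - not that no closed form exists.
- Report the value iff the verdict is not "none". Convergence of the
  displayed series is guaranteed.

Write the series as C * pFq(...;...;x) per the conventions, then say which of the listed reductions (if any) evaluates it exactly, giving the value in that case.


At argument \frac{1}{3}: a 2F1 with upper {-\frac{7}{5}, \frac{3}{4}}, lower {2}, scaled by C = -5. Verdict: none. Every listed pattern misses the 2F1 form at \frac{1}{3}, upper {-\frac{7}{5}, \frac{3}{4}}.

The tell: t_0 = -5 here, and the parameter 5 appears in both the upper and lower lists and cancels.
Consecutive-term ratio: r(k) = \frac{1}{3} * (k-\frac{7}{5}) (k+\frac{3}{4}) / [(k+2) (k+1)] - rational; roots negated = parameters, x = \frac{1}{3}, C = -5.


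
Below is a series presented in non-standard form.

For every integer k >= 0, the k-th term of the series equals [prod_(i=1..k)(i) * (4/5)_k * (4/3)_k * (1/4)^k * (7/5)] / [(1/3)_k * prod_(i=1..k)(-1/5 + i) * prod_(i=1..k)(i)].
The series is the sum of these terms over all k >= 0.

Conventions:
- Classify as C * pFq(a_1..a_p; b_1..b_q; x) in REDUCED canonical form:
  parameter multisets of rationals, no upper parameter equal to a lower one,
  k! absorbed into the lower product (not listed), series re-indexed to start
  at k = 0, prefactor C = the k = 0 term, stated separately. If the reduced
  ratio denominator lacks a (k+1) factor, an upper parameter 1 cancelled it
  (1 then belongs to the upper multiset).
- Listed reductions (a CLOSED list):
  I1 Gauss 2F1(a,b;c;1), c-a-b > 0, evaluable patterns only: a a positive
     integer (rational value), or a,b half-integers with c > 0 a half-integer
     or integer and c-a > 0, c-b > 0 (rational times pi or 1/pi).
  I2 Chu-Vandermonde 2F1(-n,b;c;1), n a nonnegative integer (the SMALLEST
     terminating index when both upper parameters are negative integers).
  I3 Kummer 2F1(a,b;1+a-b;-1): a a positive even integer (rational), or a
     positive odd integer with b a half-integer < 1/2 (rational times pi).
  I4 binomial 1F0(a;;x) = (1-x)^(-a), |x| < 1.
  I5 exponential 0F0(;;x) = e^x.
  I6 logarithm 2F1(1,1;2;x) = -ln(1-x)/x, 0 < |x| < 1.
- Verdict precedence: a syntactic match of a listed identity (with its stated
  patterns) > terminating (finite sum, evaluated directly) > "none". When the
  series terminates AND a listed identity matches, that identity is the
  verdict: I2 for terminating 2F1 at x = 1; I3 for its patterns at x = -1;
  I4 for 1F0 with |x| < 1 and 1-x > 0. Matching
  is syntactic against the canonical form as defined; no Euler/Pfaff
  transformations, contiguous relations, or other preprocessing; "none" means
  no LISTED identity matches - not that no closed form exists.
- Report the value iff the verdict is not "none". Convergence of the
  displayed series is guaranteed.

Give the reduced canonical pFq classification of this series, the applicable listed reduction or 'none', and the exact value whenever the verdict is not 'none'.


Canonical form: C = 7/5 times 2F1 with upper {1, 4/3}, lower {1/3}, x = 1/4. Verdict: none. A 2F1 with upper {1, 4/3} fits none of I1-I6 at x = 1/4; the sum runs forever.

The tell: t_0 being 7/5, the lower running product (C = 7/5, x = 1/4) is a rising factorial.
Term ratio: r(k) = (1/4) * (k+1) (k+4/3) / [(k+1/3) (k+1)] - rational in k. x = (1/4); t_0 = 7/5; negate the roots.


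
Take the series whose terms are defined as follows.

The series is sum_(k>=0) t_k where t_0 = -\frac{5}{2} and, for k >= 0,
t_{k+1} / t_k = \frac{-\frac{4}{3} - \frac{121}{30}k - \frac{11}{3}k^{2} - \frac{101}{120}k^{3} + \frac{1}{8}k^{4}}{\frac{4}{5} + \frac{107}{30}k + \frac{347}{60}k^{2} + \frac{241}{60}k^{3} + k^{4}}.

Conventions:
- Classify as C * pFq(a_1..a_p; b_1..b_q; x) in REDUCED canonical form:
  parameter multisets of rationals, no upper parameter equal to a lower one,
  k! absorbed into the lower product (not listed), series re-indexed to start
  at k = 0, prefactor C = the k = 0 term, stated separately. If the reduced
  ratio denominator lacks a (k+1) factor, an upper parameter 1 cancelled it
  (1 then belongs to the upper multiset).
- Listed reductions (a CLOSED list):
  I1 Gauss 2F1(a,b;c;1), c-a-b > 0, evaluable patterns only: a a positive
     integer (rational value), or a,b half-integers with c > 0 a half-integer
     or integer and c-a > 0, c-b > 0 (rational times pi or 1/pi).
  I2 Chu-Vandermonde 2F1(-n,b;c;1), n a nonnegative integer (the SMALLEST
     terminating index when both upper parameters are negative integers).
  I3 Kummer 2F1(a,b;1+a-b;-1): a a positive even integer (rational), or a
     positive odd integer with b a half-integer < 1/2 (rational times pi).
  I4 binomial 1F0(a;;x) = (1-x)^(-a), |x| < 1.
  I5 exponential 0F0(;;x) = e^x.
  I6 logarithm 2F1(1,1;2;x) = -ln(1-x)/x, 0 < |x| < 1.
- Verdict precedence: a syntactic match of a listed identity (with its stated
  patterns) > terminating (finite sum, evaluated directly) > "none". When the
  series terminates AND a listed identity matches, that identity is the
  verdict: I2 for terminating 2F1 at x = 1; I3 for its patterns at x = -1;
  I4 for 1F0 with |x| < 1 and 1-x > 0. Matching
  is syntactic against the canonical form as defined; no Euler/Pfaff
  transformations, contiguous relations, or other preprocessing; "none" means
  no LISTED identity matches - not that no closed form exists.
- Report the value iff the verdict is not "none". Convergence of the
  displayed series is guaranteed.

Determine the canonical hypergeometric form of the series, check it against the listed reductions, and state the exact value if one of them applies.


Classification (C = -\frac{5}{2}): 2F1 with upper {-10, 1}, lower {\frac{3}{4}}, argument x = \frac{1}{8}. Verdict: terminating - the sum ends at index 10 because -10 is a negative integer; exact evaluation follows. Sum: -\frac{32483695}{139479912}.

Key observation: t_0 being -\frac{5}{2}, roots of the ratio polynomials (C = -5/2, x = 1/8) are the negated parameters.
Step ratio: r(k) = \frac{1}{8} * (k-10) (k+1) / [(k+\frac{3}{4}) (k+1)] - rational in k, leading ratio \frac{1}{8}; with t_0 = -\frac{5}{2}, classification follows.


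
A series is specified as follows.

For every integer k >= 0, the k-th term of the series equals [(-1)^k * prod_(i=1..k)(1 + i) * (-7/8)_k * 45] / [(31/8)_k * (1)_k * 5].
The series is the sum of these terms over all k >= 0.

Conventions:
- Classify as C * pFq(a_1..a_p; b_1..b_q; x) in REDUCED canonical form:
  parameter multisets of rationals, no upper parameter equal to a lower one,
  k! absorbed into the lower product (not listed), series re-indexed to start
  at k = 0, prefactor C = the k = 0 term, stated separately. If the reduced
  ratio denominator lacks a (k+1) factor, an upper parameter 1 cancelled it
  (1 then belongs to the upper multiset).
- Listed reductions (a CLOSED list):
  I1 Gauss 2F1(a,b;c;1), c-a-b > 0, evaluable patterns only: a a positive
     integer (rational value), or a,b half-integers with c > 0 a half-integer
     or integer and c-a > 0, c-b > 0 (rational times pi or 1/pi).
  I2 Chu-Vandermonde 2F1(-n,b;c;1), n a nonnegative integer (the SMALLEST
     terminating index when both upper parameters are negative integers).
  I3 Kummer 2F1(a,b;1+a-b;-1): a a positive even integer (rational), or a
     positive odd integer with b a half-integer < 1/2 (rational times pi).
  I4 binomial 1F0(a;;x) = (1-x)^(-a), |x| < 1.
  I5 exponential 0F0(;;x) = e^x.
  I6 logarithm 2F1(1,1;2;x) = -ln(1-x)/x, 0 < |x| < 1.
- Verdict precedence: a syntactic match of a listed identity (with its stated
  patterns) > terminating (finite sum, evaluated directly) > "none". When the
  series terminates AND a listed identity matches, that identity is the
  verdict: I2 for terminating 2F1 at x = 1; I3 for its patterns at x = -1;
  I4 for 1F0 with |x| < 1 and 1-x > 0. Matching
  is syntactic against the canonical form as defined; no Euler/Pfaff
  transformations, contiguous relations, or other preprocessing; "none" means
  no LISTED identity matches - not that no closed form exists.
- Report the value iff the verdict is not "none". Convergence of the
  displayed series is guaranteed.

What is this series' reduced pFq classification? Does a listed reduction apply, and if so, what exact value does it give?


First insight: t_0 being 9, the running product (C = 9) telescopes to a rising factorial.
Adjacent-term ratio: r(k) = (-1) * (k-7/8) (k+2) / [(k+31/8) (k+1)] - rational; roots negated = parameters, x = (-1), C = 9.

Classification (C = 9): 2F1 with upper {-7/8, 2}, lower {31/8}, argument x = -1. Verdict: Kummer's theorem (I3) matches (x = -1; c = 31/8 equals 1+a-b for upper {-7/8, 2}: listed pattern). Exact value: 207/16.


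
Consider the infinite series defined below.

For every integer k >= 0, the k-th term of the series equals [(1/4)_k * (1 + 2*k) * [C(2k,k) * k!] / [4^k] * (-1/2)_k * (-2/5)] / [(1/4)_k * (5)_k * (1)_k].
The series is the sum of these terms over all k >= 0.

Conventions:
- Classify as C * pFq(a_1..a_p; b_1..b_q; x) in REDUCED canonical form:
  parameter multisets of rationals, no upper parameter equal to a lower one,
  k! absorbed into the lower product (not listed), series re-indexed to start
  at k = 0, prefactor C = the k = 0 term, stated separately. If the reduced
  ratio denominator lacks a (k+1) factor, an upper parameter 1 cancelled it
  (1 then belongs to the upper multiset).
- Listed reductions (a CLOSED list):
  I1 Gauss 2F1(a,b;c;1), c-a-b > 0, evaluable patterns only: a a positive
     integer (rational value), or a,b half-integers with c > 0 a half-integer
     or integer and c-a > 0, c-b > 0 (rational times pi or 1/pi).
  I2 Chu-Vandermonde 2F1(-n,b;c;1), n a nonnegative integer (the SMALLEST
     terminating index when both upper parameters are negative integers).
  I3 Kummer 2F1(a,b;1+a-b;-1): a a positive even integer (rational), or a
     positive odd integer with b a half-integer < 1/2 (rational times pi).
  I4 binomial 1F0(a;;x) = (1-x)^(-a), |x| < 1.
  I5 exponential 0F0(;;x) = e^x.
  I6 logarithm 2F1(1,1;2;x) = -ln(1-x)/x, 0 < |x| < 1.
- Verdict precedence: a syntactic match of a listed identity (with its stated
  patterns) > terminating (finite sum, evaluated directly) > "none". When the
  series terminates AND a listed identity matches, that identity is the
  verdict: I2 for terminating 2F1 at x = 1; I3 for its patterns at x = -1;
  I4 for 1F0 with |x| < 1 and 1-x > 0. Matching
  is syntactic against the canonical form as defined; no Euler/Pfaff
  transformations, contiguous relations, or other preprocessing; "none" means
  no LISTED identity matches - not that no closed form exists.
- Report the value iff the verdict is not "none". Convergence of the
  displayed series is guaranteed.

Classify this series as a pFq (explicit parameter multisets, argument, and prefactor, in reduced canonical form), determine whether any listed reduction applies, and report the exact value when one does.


Prefactor -2/5, argument 1: 2F1 with upper {-1/2, 3/2} over lower {5}. Verdict: Gauss's theorem I1 (half-integer case) fires (x = 1; upper {-1/2, 3/2} half-integers, c = 5 in the evaluable pattern). Sum: (-8192/7875) / pi.

The tell: with t_0 = -2/5, the parameter 1/4 appears in both the upper and lower lists and cancels.
Step ratio: r(k) = 1 * (k-1/2) (k+3/2) / [(k+5) (k+1)] - poly over poly, x = 1 from leading terms; C = -2/5 at k = 0.


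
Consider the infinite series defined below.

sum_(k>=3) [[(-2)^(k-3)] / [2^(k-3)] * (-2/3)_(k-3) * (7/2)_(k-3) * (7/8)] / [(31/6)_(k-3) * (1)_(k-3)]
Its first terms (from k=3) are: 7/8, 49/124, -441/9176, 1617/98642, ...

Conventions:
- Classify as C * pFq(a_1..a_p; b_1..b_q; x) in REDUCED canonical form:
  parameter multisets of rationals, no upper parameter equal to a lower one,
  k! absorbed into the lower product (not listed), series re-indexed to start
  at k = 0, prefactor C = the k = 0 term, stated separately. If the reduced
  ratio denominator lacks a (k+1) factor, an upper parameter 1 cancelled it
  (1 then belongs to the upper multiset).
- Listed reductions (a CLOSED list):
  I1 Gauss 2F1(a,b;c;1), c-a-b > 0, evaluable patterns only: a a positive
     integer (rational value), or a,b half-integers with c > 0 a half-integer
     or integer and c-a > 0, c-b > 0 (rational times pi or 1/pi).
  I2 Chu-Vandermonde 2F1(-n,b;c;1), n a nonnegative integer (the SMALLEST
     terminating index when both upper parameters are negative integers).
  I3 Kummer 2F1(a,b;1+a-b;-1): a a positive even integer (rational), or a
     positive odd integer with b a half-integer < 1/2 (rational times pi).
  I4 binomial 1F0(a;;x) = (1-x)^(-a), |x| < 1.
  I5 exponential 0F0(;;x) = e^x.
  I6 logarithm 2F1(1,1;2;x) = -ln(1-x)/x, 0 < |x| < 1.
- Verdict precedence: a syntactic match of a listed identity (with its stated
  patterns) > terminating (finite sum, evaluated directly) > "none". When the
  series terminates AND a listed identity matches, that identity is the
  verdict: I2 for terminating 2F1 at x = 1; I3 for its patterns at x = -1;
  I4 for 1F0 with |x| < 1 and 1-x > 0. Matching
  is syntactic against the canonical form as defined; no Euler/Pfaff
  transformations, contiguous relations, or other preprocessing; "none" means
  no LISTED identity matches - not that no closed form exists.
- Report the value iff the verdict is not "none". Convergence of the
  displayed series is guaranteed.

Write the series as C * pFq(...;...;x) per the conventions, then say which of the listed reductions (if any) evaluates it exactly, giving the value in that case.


Reduced: x = -1, 2F1, upper = {-2/3, 7/2}, lower = {31/6}, C = 7/8. Verdict: none - this 2F1 at x = -1 matches no listed pattern, and upper {-2/3, 7/2} holds no stopper.

Structural cue: t_0 = 7/8 here, and (1)_k (C = 7/8) is k! itself.
Ratio: r(k) = (-1) * (k-2/3) (k+7/2) / [(k+31/6) (k+1)] - rational in k, leading ratio (-1); with t_0 = 7/8, classification follows.


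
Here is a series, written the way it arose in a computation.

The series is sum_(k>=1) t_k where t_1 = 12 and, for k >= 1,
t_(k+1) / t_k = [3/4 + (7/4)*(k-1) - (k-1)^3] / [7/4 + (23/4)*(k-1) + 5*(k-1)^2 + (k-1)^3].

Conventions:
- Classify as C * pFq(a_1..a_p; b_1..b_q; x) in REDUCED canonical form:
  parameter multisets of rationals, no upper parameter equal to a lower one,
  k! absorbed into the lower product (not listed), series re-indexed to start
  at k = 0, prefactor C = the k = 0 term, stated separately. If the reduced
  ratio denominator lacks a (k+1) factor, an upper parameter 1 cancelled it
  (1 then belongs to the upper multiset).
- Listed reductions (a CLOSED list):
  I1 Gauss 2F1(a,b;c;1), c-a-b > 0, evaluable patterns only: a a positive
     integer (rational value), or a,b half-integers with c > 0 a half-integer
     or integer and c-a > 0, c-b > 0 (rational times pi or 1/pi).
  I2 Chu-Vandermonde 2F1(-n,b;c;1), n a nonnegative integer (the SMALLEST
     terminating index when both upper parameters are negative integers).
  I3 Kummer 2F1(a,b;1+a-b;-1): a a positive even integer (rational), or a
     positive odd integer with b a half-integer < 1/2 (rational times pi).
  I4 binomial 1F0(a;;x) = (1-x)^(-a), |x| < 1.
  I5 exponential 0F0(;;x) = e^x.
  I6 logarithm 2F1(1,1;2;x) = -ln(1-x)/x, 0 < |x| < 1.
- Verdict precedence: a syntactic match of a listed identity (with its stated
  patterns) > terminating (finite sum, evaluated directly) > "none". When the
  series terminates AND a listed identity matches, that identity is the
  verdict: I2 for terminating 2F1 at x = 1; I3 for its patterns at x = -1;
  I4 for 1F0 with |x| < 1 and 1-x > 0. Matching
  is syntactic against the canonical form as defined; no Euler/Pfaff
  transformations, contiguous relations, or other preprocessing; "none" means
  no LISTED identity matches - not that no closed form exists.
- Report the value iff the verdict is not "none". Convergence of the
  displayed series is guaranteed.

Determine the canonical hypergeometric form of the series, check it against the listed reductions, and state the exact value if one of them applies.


Reduced: x = -1, 2F1, upper = {-3/2, 1}, lower = {7/2}, C = 12. Verdict at x = -1: the Kummer evaluation I3 matches (x = -1; c = 7/2 equals 1+a-b for upper {-3/2, 1}: listed pattern). Exact value: (45/8) * pi.

Key step: with t_0 = 12, factor the ratio over Q (C = 12): negated roots = parameters.
Ratio: r(k) = (-1) * (k-3/2) (k+1) / [(k+7/2) (k+1)] ; factor over Q: parameters, x = (-1), and C = 12.
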